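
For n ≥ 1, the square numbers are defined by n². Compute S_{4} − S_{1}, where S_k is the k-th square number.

15

4² = 16 and 1² = 1.
Difference: 16 − 1 = 15.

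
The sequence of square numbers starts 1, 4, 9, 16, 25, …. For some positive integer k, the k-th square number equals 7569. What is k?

87

We need n² = 7569, so n = √7569 = 87.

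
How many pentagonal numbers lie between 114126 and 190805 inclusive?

The n-th pentagonal number is n(3n−1)/2.
Smallest index with value ≥ 114126: n = 276 (giving 114126).
Largest index with value ≤ 190805: n = 356 (giving 189926).
Indices 276 through 356: 81 terms.

81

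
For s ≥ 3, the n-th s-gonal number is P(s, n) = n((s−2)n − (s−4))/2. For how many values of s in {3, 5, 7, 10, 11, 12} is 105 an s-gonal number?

s = 3: P(3, 14) = 105. ✓
s = 5: P(5, 8) = 92 and P(5, 9) = 117; 105 is not s-gonal.
s = 7: P(7, 6) = 81 and P(7, 7) = 112; 105 is not s-gonal.
s = 10: P(10, 5) = 85 and P(10, 6) = 126; 105 is not s-gonal.
s = 11: P(11, 5) = 95 and P(11, 6) = 141; 105 is not s-gonal.
s = 12: P(12, 5) = 105. ✓
Hits: s ∈ {3, 12} → 2.

2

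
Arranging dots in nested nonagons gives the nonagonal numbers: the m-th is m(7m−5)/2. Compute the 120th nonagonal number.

120·(7·120 − 5)/2 = 120·835/2 = 50100.

50100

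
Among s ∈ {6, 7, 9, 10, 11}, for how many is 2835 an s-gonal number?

s = 6: P(6, 37) = 2701 and P(6, 38) = 2850; 2835 is not s-gonal.
s = 7: P(7, 33) = 2673 and P(7, 34) = 2839; 2835 is not s-gonal.
s = 9: P(9, 28) = 2674 and P(9, 29) = 2871; 2835 is not s-gonal.
s = 10: P(10, 27) = 2835. ✓
s = 11: P(11, 25) = 2725 and P(11, 26) = 2951; 2835 is not s-gonal.
Hits: s ∈ {10} → 1.

1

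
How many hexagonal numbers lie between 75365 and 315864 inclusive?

The n-th hexagonal number is n(2n−1).
Smallest index with value ≥ 75365: n = 195 (giving 75855).
Largest index with value ≤ 315864: n = 397 (giving 314821).
Indices 195 through 397: 203 terms.

203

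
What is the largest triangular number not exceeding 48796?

48516

Solve n(n+1)/2 ≤ 48796 for integer n.
n = 311 gives 48516 ≤ 48796, while n = 312 gives 48828 > 48796; so the answer is 48516.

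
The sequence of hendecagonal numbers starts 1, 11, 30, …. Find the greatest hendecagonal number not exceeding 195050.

Solve n(9n−7)/2 ≤ 195050 for integer n.
n = 208 gives 193960 ≤ 195050, while n = 209 gives 195833 > 195050; so the answer is 193960.

193960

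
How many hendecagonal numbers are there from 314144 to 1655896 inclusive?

The n-th hendecagonal number is n(9n−7)/2.
Smallest index with value ≥ 314144: n = 265 (giving 315085).
Largest index with value ≤ 1655896: n = 607 (giving 1655896).
Indices 265 through 607: 343 terms.

343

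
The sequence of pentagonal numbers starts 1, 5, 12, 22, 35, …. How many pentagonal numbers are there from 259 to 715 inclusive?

The n-th pentagonal number is n(3n−1)/2.
Smallest index with value ≥ 259: n = 14 (giving 287).
Largest index with value ≤ 715: n = 22 (giving 715).
Indices 14 through 22: 9 terms.

9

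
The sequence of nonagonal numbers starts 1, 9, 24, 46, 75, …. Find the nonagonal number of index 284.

281586

The 284th nonagonal number is n(7n−5)/2 with n = 284.
284·(7·284 − 5)/2 = 284·1983/2 = 281586.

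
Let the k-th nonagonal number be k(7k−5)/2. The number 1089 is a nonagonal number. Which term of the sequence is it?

18

Set n(7n−5)/2 = 1089, giving 7n² − 5n − 2178 = 0.
The discriminant is 25 + 56·1089 = 61009, and √61009 = 247.
So n = (5 + 247) / 14 = 252/14 = 18.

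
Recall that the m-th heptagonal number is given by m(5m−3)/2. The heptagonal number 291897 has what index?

342

Set n(5n−3)/2 = 291897, giving 5n² − 3n − 583794 = 0.
The discriminant is 9 + 40·291897 = 11675889, and √11675889 = 3417.
So n = (3 + 3417) / 10 = 3420/10 = 342.
Check: 342·(5·342 − 3)/2 = 291897. ✓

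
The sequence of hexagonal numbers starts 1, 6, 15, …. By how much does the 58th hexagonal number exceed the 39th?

58·(2·58 − 1) = 6670 and 39·(2·39 − 1) = 3003.
Difference: 6670 − 3003 = 3667.

3667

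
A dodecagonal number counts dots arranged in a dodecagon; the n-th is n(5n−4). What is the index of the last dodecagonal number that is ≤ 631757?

Solve n(5n−4) ≤ 631757 for integer n.
n = 355 gives 628705 ≤ 631757, while n = 356 gives 632256 > 631757; so the answer is index 355.

355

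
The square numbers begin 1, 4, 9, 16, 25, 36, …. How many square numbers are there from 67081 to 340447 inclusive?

The n-th square number is n².
Smallest index with value ≥ 67081: n = 259 (giving 67081).
Largest index with value ≤ 340447: n = 583 (giving 339889).
Indices 259 through 583: 325 terms.

325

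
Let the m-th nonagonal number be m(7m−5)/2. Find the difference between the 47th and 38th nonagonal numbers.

47·(7·47 − 5)/2 = 7614 and 38·(7·38 − 5)/2 = 4959.
Difference: 7614 − 4959 = 2655.

2655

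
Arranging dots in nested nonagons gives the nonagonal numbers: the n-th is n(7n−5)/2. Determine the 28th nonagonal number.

28·(7·28 − 5)/2 = 28·191/2 = 2674.

2674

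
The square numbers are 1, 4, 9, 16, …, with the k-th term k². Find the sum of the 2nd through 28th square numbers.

Σ_{i=2}^{28} i² = 7714 − 1 = 7713.

7713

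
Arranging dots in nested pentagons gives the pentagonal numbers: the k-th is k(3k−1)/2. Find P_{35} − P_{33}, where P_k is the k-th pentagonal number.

35·(3·35 − 1)/2 = 1820 and 33·(3·33 − 1)/2 = 1617.
Difference: 1820 − 1617 = 203.

203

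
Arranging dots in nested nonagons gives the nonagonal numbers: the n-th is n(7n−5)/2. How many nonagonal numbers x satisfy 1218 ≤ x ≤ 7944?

29

The n-th nonagonal number is n(7n−5)/2.
Smallest index with value ≥ 1218: n = 20 (giving 1350).
Largest index with value ≤ 7944: n = 48 (giving 7944).
Indices 20 through 48: 29 terms.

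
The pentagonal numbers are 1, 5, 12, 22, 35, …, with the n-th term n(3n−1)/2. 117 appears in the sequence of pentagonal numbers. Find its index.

Set n(3n−1)/2 = 117, giving 3n² − n − 234 = 0.
The discriminant is 1 + 24·117 = 2809, and √2809 = 53.
So n = (1 + 53) / 6 = 54/6 = 9.

9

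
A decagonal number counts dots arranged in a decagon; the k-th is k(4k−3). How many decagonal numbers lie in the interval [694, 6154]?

The n-th decagonal number is n(4n−3).
Smallest index with value ≥ 694: n = 14 (giving 742).
Largest index with value ≤ 6154: n = 39 (giving 5967).
Indices 14 through 39: 26 terms.

26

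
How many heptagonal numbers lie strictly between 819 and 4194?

The n-th heptagonal number is n(5n−3)/2.
Smallest index with value > 819: n = 19 (giving 874).
Largest index with value < 4194: n = 41 (giving 4141).
Indices 19 through 41: 23 terms.

23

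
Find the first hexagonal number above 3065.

Solve n(2n−1) > 3065 for integer n.
The largest n with value ≤ 3065 is 39 (since 3003 ≤ 3065 < 3160), so the first above is n = 40, value 3160.

3160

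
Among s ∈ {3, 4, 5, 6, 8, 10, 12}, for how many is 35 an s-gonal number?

s = 3: P(3, 7) = 28 and P(3, 8) = 36; 35 is not s-gonal.
s = 4: P(4, 5) = 25 and P(4, 6) = 36; 35 is not s-gonal.
s = 5: P(5, 5) = 35. ✓
s = 6: P(6, 4) = 28 and P(6, 5) = 45; 35 is not s-gonal.
s = 8: P(8, 3) = 21 and P(8, 4) = 40; 35 is not s-gonal.
s = 10: P(10, 3) = 27 and P(10, 4) = 52; 35 is not s-gonal.
s = 12: P(12, 3) = 33 and P(12, 4) = 64; 35 is not s-gonal.
Hits: s ∈ {5} → 1.

1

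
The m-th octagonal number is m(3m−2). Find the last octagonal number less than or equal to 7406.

7400

Solve n(3n−2) ≤ 7406 for integer n.
n = 50 gives 7400 ≤ 7406, while n = 51 gives 7701 > 7406; so the answer is 7400.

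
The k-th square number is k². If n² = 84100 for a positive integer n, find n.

We need n² = 84100, so n = √84100 = 290.
Check: 290² = 84100. ✓

290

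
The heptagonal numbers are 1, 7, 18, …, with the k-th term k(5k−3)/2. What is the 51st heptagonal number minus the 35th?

3416

51·(5·51 − 3)/2 = 6426 and 35·(5·35 − 3)/2 = 3010.
Difference: 6426 − 3010 = 3416.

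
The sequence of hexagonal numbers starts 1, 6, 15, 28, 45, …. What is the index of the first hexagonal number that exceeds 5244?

52

Solve n(2n−1) > 5244 for integer n.
The largest n with value ≤ 5244 is 51 (since 5151 ≤ 5244 < 5356), so the first above is n = 52, value 5356.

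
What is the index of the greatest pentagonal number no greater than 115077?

Solve n(3n−1)/2 ≤ 115077 for integer n.
n = 277 gives 114955 ≤ 115077, while n = 278 gives 115787 > 115077; so the answer is index 277.

277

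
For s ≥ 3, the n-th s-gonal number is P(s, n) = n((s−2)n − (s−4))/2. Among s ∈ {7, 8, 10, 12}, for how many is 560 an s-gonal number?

1

s = 7: P(7, 15) = 540 and P(7, 16) = 616; 560 is not s-gonal.
s = 8: P(8, 14) = 560. ✓
s = 10: P(10, 12) = 540 and P(10, 13) = 637; 560 is not s-gonal.
s = 12: P(12, 10) = 460 and P(12, 11) = 561; 560 is not s-gonal.
Hits: s ∈ {8} → 1.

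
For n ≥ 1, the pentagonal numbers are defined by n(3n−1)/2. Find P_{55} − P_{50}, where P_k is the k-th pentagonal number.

785

55·(3·55 − 1)/2 = 4510 and 50·(3·50 − 1)/2 = 3725.
Difference: 4510 − 3725 = 785.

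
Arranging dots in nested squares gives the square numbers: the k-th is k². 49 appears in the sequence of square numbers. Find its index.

We need n² = 49, so n = √49 = 7.

7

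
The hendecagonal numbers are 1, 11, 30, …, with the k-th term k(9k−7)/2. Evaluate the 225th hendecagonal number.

The 225th hendecagonal number is n(9n−7)/2 with n = 225.
225·(9·225 − 7)/2 = 225·2018/2 = 225·1009 = 227025.

227025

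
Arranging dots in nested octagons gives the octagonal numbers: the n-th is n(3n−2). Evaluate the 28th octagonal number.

2296

The 28th octagonal number is n(3n−2) with n = 28.
28·(3·28 − 2) = 28·82 = 2296.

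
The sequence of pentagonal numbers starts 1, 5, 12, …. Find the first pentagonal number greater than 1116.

1162

Solve n(3n−1)/2 > 1116 for integer n.
The largest n with value ≤ 1116 is 27 (since 1080 ≤ 1116 < 1162), so the first above is n = 28, value 1162.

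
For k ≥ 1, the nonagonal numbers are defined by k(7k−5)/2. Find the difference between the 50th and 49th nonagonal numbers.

Consecutive nonagonal numbers differ by 7n − 6: here 7·50 − 6 = 344.

344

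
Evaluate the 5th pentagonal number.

5·(3·5 − 1)/2 = 5·14/2 = 5·7 = 35.

35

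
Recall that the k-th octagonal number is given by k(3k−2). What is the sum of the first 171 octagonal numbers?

Σ i(3i−2) = 3Σi² − 2Σi over i = 1..171.
Σi = 14706 and Σi² = 1681386.
3·1681386 − 2·14706 = 5014746.

5014746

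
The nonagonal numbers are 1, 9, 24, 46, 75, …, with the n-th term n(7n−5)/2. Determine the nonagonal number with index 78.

The 78th nonagonal number is n(7n−5)/2 with n = 78.
78·(7·78 − 5)/2 = 78·541/2 = 21099.

21099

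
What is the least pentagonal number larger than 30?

Solve n(3n−1)/2 > 30 for integer n.
The largest n with value ≤ 30 is 4 (since 22 ≤ 30 < 35), so the first above is n = 5, value 35.

35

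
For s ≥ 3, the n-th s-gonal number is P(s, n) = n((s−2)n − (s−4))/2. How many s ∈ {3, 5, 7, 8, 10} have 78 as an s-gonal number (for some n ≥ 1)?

1

s = 3: P(3, 12) = 78. ✓
s = 5: P(5, 7) = 70 and P(5, 8) = 92; 78 is not s-gonal.
s = 7: P(7, 5) = 55 and P(7, 6) = 81; 78 is not s-gonal.
s = 8: P(8, 5) = 65 and P(8, 6) = 96; 78 is not s-gonal.
s = 10: P(10, 4) = 52 and P(10, 5) = 85; 78 is not s-gonal.
Hits: s ∈ {3} → 1.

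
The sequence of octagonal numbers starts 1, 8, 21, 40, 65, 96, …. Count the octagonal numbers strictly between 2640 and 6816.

The n-th octagonal number is n(3n−2).
Smallest index with value > 2640: n = 31 (giving 2821).
Largest index with value < 6816: n = 47 (giving 6533).
Indices 31 through 47: 17 terms.

17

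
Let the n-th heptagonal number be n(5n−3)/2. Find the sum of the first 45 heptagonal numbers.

Σ i(5i−3)/2 = (5Σi² − 3Σi) / 2 over i = 1..45.
Σi = 1035 and Σi² = 31395.
(5·31395 − 3·1035) / 2 = 153870/2 = 76935.

76935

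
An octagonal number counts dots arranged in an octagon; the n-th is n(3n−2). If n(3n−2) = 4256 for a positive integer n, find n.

Set n(3n−2) = 4256, giving 3n² − 2n − 4256 = 0.
The discriminant is 4 + 12·4256 = 51076, and √51076 = 226.
So n = (2 + 226) / 6 = 228/6 = 38.

38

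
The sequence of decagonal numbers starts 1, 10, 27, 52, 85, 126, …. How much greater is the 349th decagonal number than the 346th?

349·(4·349 − 3) = 486157 and 346·(4·346 − 3) = 477826.
Difference: 486157 − 477826 = 8331.

8331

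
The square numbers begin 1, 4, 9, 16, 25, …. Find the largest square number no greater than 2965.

2916

Solve n² ≤ 2965 for integer n.
n = 54 gives 2916 ≤ 2965, while n = 55 gives 3025 > 2965; so the answer is 2916.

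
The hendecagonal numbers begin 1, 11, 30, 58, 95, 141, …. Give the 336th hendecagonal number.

506856

The 336th hendecagonal number is n(9n−7)/2 with n = 336.
336·(9·336 − 7)/2 = 336·3017/2 = 506856.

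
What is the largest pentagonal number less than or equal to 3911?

3876

Solve n(3n−1)/2 ≤ 3911 for integer n.
n = 51 gives 3876 ≤ 3911, while n = 52 gives 4030 > 3911; so the answer is 3876.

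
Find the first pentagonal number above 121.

145

Solve n(3n−1)/2 > 121 for integer n.
The largest n with value ≤ 121 is 9 (since 117 ≤ 121 < 145), so the first above is n = 10, value 145.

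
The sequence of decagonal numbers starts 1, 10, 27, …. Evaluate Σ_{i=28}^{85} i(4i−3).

795789

Σ i(4i−3) = 4Σi² − 3Σi over i = 28..85.
Σi = 3655 − 378 = 3277 and Σi² = 208335 − 6930 = 201405.
4·201405 − 3·3277 = 795789.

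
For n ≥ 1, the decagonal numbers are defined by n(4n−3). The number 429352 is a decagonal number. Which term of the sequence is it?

328

Set n(4n−3) = 429352, giving 4n² − 3n − 429352 = 0.
The discriminant is 9 + 16·429352 = 6869641, and √6869641 = 2621.
So n = (3 + 2621) / 8 = 2624/8 = 328.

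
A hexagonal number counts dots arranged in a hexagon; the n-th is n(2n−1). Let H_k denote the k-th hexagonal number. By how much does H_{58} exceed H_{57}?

229

Consecutive hexagonal numbers differ by 4n − 3: here 4·58 − 3 = 229.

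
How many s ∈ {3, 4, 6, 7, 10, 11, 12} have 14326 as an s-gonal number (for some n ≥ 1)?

1

s = 3: P(3, 168) = 14196 and P(3, 169) = 14365; 14326 is not s-gonal.
s = 4: P(4, 119) = 14161 and P(4, 120) = 14400; 14326 is not s-gonal.
s = 6: P(6, 84) = 14028 and P(6, 85) = 14365; 14326 is not s-gonal.
s = 7: P(7, 76) = 14326. ✓
s = 10: P(10, 60) = 14220 and P(10, 61) = 14701; 14326 is not s-gonal.
s = 11: P(11, 56) = 13916 and P(11, 57) = 14421; 14326 is not s-gonal.
s = 12: P(12, 53) = 13833 and P(12, 54) = 14364; 14326 is not s-gonal.
Hits: s ∈ {7} → 1.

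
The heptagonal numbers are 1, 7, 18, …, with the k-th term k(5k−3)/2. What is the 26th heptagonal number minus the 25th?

Consecutive heptagonal numbers differ by 5n − 4: here 5·26 − 4 = 126.

126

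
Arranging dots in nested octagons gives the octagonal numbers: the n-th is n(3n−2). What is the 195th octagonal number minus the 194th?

Consecutive octagonal numbers differ by 6n − 5: here 6·195 − 5 = 1165.

1165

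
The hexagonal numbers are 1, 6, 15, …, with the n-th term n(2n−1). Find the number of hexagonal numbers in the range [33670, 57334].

The n-th hexagonal number is n(2n−1).
Smallest index with value ≥ 33670: n = 130 (giving 33670).
Largest index with value ≤ 57334: n = 169 (giving 56953).
Indices 130 through 169: 40 terms.

40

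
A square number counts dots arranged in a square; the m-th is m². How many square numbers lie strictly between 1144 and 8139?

57

The n-th square number is n².
Smallest index with value > 1144: n = 34 (giving 1156).
Largest index with value < 8139: n = 90 (giving 8100).
Indices 34 through 90: 57 terms.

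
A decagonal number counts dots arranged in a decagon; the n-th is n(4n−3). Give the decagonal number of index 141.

141·(4·141 − 3) = 141·561 = 79101.

79101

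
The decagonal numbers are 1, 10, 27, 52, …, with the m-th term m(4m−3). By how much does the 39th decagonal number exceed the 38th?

Consecutive decagonal numbers differ by 8n − 7: here 8·39 − 7 = 305.

305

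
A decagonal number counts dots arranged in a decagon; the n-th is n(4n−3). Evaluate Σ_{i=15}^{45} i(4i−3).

Σ i(4i−3) = 4Σi² − 3Σi over i = 15..45.
Σi = 1035 − 105 = 930 and Σi² = 31395 − 1015 = 30380.
4·30380 − 3·930 = 118730.

118730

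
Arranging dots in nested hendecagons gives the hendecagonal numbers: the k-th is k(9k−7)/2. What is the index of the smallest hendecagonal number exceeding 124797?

167

Solve n(9n−7)/2 > 124797 for integer n.
The largest n with value ≤ 124797 is 166 (since 123421 ≤ 124797 < 124916), so the first above is n = 167, value 124916.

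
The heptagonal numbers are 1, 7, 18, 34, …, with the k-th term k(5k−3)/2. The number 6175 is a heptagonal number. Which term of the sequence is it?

50

Set n(5n−3)/2 = 6175, giving 5n² − 3n − 12350 = 0.
So n = (3 + 497) / 10 = 500/10 = 50.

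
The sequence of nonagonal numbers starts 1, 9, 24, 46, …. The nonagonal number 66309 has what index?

Set n(7n−5)/2 = 66309, giving 7n² − 5n − 132618 = 0.
So n = (5 + 1927) / 14 = 1932/14 = 138.

138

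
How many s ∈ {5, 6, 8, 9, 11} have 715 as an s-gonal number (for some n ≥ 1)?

2

s = 5: P(5, 22) = 715. ✓
s = 6: P(6, 19) = 703 and P(6, 20) = 780; 715 is not s-gonal.
s = 8: P(8, 15) = 645 and P(8, 16) = 736; 715 is not s-gonal.
s = 9: P(9, 14) = 651 and P(9, 15) = 750; 715 is not s-gonal.
s = 11: P(11, 13) = 715. ✓
Hits: s ∈ {5, 11} → 2.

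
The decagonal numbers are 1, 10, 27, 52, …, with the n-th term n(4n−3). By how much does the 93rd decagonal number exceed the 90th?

2187

93·(4·93 − 3) = 34317 and 90·(4·90 − 3) = 32130.
Difference: 34317 − 32130 = 2187.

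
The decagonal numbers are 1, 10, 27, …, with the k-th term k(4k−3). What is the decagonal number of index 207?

The 207th decagonal number is n(4n−3) with n = 207.
207·(4·207 − 3) = 207·825 = 170775.

170775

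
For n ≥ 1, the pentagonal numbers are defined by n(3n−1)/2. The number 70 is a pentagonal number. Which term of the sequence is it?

Set n(3n−1)/2 = 70, giving 3n² − n − 140 = 0.
The discriminant is 1 + 24·70 = 1681, and √1681 = 41.
So n = (1 + 41) / 6 = 42/6 = 7.

7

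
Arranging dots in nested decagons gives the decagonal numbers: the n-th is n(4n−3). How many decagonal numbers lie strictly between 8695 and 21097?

The n-th decagonal number is n(4n−3).
Smallest index with value > 8695: n = 48 (giving 9072).
Largest index with value < 21097: n = 72 (giving 20520).
Indices 48 through 72: 25 terms.

25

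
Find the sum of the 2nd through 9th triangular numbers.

Σ i(i+1)/2 = (Σi² + Σi) / 2 over i = 2..9.
Σi = 45 − 1 = 44 and Σi² = 285 − 1 = 284.
(1·284 + 1·44) / 2 = 328/2 = 164.

164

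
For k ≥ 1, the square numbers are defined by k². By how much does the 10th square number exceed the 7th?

10² = 100 and 7² = 49.
Difference: 100 − 49 = 51.

51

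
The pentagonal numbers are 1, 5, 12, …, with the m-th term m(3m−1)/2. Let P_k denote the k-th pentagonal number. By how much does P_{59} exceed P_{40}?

2812

59·(3·59 − 1)/2 = 5192 and 40·(3·40 − 1)/2 = 2380.
Difference: 5192 − 2380 = 2812.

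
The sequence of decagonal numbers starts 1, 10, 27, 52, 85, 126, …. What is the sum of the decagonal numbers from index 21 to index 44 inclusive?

103660

Σ i(4i−3) = 4Σi² − 3Σi over i = 21..44.
Σi = 990 − 210 = 780 and Σi² = 29370 − 2870 = 26500.
4·26500 − 3·780 = 103660.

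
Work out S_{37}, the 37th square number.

1369

The 37th square number is n² with n = 37.
37² = 1369.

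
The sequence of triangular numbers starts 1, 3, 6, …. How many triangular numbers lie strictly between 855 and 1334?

11

The n-th triangular number is n(n+1)/2.
Smallest index with value > 855: n = 41 (giving 861).
Largest index with value < 1334: n = 51 (giving 1326).
Indices 41 through 51: 11 terms.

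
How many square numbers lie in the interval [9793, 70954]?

168

The n-th square number is n².
Smallest index with value ≥ 9793: n = 99 (giving 9801).
Largest index with value ≤ 70954: n = 266 (giving 70756).
Indices 99 through 266: 168 terms.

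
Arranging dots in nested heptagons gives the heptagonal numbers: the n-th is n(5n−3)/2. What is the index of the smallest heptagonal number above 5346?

47

Solve n(5n−3)/2 > 5346 for integer n.
The largest n with value ≤ 5346 is 46 (since 5221 ≤ 5346 < 5452), so the first above is n = 47, value 5452.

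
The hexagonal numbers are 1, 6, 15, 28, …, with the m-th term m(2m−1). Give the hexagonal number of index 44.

The 44th hexagonal number is n(2n−1) with n = 44.
44·(2·44 − 1) = 44·87 = 3828.

3828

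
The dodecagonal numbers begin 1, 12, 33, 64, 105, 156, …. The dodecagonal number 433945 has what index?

Set n(5n−4) = 433945, giving 5n² − 4n − 433945 = 0.
The discriminant is 16 + 20·433945 = 8678916, and √8678916 = 2946.
So n = (4 + 2946) / 10 = 2950/10 = 295.
Check: 295·(5·295 − 4) = 433945. ✓

295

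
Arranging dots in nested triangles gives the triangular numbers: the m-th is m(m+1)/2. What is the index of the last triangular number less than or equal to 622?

Solve n(n+1)/2 ≤ 622 for integer n.
n = 34 gives 595 ≤ 622, while n = 35 gives 630 > 622; so the answer is index 34.

34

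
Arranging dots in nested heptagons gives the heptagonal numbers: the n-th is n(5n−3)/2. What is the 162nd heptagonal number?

65367

162·(5·162 − 3)/2 = 162·807/2 = 65367.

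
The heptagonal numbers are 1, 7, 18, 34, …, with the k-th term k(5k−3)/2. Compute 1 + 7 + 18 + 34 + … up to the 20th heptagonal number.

Σ i(5i−3)/2 = (5Σi² − 3Σi) / 2 over i = 1..20.
Σi = 210 and Σi² = 2870.
(5·2870 − 3·210) / 2 = 13720/2 = 6860.

6860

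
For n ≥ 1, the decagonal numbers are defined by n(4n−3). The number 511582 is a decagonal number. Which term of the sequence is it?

Set n(4n−3) = 511582, giving 4n² − 3n − 511582 = 0.
The discriminant is 9 + 16·511582 = 8185321, and √8185321 = 2861.
So n = (3 + 2861) / 8 = 2864/8 = 358.
Check: 358·(4·358 − 3) = 511582. ✓

358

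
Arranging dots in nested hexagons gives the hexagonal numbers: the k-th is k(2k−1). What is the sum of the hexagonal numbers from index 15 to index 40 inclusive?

Σ i(2i−1) = 2Σi² − Σi over i = 15..40.
Σi = 820 − 105 = 715 and Σi² = 22140 − 1015 = 21125.
2·21125 − 1·715 = 41535.

41535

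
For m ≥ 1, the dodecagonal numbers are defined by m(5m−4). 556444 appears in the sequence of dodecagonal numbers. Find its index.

Set n(5n−4) = 556444, giving 5n² − 4n − 556444 = 0.
The discriminant is 16 + 20·556444 = 11128896, and √11128896 = 3336.
So n = (4 + 3336) / 10 = 3340/10 = 334.

334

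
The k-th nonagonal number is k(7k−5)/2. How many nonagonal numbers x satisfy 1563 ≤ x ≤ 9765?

The n-th nonagonal number is n(7n−5)/2.
Smallest index with value ≥ 1563: n = 22 (giving 1639).
Largest index with value ≤ 9765: n = 53 (giving 9699).
Indices 22 through 53: 32 terms.

32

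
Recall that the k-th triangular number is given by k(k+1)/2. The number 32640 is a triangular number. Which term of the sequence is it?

Set n(n+1)/2 = 32640, giving n² + n − 65280 = 0.
The discriminant is 1 + 8·32640 = 261121, and √261121 = 511.
So n = (-1 + 511) / 2 = 510/2 = 255.

255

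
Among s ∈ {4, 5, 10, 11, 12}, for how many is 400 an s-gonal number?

s = 4: P(4, 20) = 400. ✓
s = 5: P(5, 16) = 376 and P(5, 17) = 425; 400 is not s-gonal.
s = 10: P(10, 10) = 370 and P(10, 11) = 451; 400 is not s-gonal.
s = 11: P(11, 9) = 333 and P(11, 10) = 415; 400 is not s-gonal.
s = 12: P(12, 9) = 369 and P(12, 10) = 460; 400 is not s-gonal.
Hits: s ∈ {4} → 1.

1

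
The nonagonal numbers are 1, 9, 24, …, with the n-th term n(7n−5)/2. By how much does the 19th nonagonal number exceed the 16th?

19·(7·19 − 5)/2 = 1216 and 16·(7·16 − 5)/2 = 856.
Difference: 1216 − 856 = 360.

360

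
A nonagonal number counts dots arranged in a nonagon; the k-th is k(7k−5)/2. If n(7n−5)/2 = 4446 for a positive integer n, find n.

36

Set n(7n−5)/2 = 4446, giving 7n² − 5n − 8892 = 0.
So n = (5 + 499) / 14 = 504/14 = 36.
Check: 36·(7·36 − 5)/2 = 4446. ✓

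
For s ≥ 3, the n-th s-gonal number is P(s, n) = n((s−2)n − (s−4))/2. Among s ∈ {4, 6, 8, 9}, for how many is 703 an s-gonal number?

1

s = 4: P(4, 26) = 676 and P(4, 27) = 729; 703 is not s-gonal.
s = 6: P(6, 19) = 703. ✓
s = 8: P(8, 15) = 645 and P(8, 16) = 736; 703 is not s-gonal.
s = 9: P(9, 14) = 651 and P(9, 15) = 750; 703 is not s-gonal.
Hits: s ∈ {6} → 1.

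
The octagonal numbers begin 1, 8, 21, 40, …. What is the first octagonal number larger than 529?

Solve n(3n−2) > 529 for integer n.
The largest n with value ≤ 529 is 13 (since 481 ≤ 529 < 560), so the first above is n = 14, value 560.

560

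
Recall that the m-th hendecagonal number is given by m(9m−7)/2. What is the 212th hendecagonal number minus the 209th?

5673

212·(9·212 − 7)/2 = 201506 and 209·(9·209 − 7)/2 = 195833.
Difference: 201506 − 195833 = 5673.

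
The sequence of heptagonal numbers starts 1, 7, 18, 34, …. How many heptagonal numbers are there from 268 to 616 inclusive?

The n-th heptagonal number is n(5n−3)/2.
Smallest index with value ≥ 268: n = 11 (giving 286).
Largest index with value ≤ 616: n = 16 (giving 616).
Indices 11 through 16: 6 terms.

6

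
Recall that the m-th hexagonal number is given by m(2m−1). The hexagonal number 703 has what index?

Set n(2n−1) = 703, giving 2n² − n − 703 = 0.
So n = (1 + 75) / 4 = 76/4 = 19.
Check: 19·(2·19 − 1) = 703. ✓

19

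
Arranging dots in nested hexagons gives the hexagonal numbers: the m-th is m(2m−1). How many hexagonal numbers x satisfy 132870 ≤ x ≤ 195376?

The n-th hexagonal number is n(2n−1).
Smallest index with value ≥ 132870: n = 258 (giving 132870).
Largest index with value ≤ 195376: n = 312 (giving 194376).
Indices 258 through 312: 55 terms.

55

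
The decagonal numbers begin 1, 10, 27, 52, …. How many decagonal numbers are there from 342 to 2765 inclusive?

The n-th decagonal number is n(4n−3).
Smallest index with value ≥ 342: n = 10 (giving 370).
Largest index with value ≤ 2765: n = 26 (giving 2626).
Indices 10 through 26: 17 terms.

17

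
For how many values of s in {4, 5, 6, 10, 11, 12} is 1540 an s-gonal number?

2

s = 4: P(4, 39) = 1521 and P(4, 40) = 1600; 1540 is not s-gonal.
s = 5: P(5, 32) = 1520 and P(5, 33) = 1617; 1540 is not s-gonal.
s = 6: P(6, 28) = 1540. ✓
s = 10: P(10, 20) = 1540. ✓
s = 11: P(11, 18) = 1395 and P(11, 19) = 1558; 1540 is not s-gonal.
s = 12: P(12, 17) = 1377 and P(12, 18) = 1548; 1540 is not s-gonal.
Hits: s ∈ {6, 10} → 2.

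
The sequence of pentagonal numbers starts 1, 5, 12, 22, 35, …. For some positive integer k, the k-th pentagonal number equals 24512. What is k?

Set n(3n−1)/2 = 24512, giving 3n² − n − 49024 = 0.
So n = (1 + 767) / 6 = 768/6 = 128.

128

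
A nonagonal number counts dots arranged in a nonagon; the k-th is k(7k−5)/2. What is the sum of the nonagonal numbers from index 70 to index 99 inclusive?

751255

Σ i(7i−5)/2 = (7Σi² − 5Σi) / 2 over i = 70..99.
Σi = 4950 − 2415 = 2535 and Σi² = 328350 − 111895 = 216455.
(7·216455 − 5·2535) / 2 = 1502510/2 = 751255.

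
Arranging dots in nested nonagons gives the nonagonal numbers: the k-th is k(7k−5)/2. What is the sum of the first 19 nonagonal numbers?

8170

Σ i(7i−5)/2 = (7Σi² − 5Σi) / 2 over i = 1..19.
Σi = 190 and Σi² = 2470.
(7·2470 − 5·190) / 2 = 16340/2 = 8170.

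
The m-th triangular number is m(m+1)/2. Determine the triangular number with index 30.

465

The 30th triangular number is n(n+1)/2 with n = 30.
30·31/2 = 930/2 = 465.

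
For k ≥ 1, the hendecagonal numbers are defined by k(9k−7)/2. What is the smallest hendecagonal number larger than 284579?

Solve n(9n−7)/2 > 284579 for integer n.
The largest n with value ≤ 284579 is 251 (since 282626 ≤ 284579 < 284886), so the first above is n = 252, value 284886.

284886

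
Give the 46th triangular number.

1081

The 46th triangular number is n(n+1)/2 with n = 46.
46·47/2 = 2162/2 = 1081.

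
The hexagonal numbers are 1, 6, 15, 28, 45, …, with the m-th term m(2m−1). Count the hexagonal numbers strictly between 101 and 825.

13

The n-th hexagonal number is n(2n−1).
Smallest index with value > 101: n = 8 (giving 120).
Largest index with value < 825: n = 20 (giving 780).
Indices 8 through 20: 13 terms.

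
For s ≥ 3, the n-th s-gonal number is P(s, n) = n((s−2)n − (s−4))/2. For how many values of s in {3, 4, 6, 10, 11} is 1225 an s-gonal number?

s = 3: P(3, 49) = 1225. ✓
s = 4: P(4, 35) = 1225. ✓
s = 6: P(6, 25) = 1225. ✓
s = 10: P(10, 17) = 1105 and P(10, 18) = 1242; 1225 is not s-gonal.
s = 11: P(11, 16) = 1096 and P(11, 17) = 1241; 1225 is not s-gonal.
Hits: s ∈ {3, 4, 6} → 3.

3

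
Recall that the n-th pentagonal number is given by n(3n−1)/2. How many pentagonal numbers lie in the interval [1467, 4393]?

23

The n-th pentagonal number is n(3n−1)/2.
Smallest index with value ≥ 1467: n = 32 (giving 1520).
Largest index with value ≤ 4393: n = 54 (giving 4347).
Indices 32 through 54: 23 terms.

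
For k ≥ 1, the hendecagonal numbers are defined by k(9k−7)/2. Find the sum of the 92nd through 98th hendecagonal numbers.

Σ i(9i−7)/2 = (9Σi² − 7Σi) / 2 over i = 92..98.
Σi = 4851 − 4186 = 665 and Σi² = 318549 − 255346 = 63203.
(9·63203 − 7·665) / 2 = 564172/2 = 282086.

282086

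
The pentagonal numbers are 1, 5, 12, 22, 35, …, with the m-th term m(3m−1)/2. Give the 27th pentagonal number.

The 27th pentagonal number is n(3n−1)/2 with n = 27.
27·(3·27 − 1)/2 = 27·80/2 = 27·40 = 1080.

1080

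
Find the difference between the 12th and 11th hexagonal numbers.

45

Consecutive hexagonal numbers differ by 4n − 3: here 4·12 − 3 = 45.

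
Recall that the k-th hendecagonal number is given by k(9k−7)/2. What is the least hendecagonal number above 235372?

Solve n(9n−7)/2 > 235372 for integer n.
The largest n with value ≤ 235372 is 229 (since 235183 ≤ 235372 < 237245), so the first above is n = 230, value 237245.

237245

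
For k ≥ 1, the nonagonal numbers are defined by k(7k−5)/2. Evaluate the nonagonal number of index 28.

28·(7·28 − 5)/2 = 28·191/2 = 2674.

2674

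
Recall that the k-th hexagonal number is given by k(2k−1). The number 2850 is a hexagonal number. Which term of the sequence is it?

38

Set n(2n−1) = 2850, giving 2n² − n − 2850 = 0.
The discriminant is 1 + 8·2850 = 22801, and √22801 = 151.
So n = (1 + 151) / 4 = 152/4 = 38.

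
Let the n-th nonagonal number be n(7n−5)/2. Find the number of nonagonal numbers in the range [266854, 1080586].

The n-th nonagonal number is n(7n−5)/2.
Smallest index with value ≥ 266854: n = 277 (giving 267859).
Largest index with value ≤ 1080586: n = 556 (giving 1080586).
Indices 277 through 556: 280 terms.

280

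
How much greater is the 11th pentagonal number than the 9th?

59

11·(3·11 − 1)/2 = 176 and 9·(3·9 − 1)/2 = 117.
Difference: 176 − 117 = 59.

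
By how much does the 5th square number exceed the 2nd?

21

5² = 25 and 2² = 4.
Difference: 25 − 4 = 21.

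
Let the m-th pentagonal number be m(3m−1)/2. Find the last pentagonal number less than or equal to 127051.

Solve n(3n−1)/2 ≤ 127051 for integer n.
n = 291 gives 126876 ≤ 127051, while n = 292 gives 127750 > 127051; so the answer is 126876.

126876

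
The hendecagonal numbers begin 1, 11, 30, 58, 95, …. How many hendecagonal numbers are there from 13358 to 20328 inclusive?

13

The n-th hendecagonal number is n(9n−7)/2.
Smallest index with value ≥ 13358: n = 55 (giving 13420).
Largest index with value ≤ 20328: n = 67 (giving 19966).
Indices 55 through 67: 13 terms.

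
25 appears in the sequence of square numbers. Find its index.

5

We need n² = 25, so n = √25 = 5.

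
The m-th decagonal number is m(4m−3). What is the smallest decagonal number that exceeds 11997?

12376

Solve n(4n−3) > 11997 for integer n.
The largest n with value ≤ 11997 is 55 (since 11935 ≤ 11997 < 12376), so the first above is n = 56, value 12376.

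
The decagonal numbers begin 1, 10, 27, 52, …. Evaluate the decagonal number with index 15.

855

The 15th decagonal number is n(4n−3) with n = 15.
15·(4·15 − 3) = 15·57 = 855.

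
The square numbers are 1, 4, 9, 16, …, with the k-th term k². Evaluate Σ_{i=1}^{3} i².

14

Σ_{i=1}^{3} i² = 3·4·7/6 = 14.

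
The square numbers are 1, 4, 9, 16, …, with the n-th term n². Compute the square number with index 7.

The 7th square number is n² with n = 7.
7² = 49.

49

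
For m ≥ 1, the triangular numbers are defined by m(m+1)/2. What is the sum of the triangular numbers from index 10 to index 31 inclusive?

Σ i(i+1)/2 = (Σi² + Σi) / 2 over i = 10..31.
Σi = 496 − 45 = 451 and Σi² = 10416 − 285 = 10131.
(1·10131 + 1·451) / 2 = 10582/2 = 5291.

5291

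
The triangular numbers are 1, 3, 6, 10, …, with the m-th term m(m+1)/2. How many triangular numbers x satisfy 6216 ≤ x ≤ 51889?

The n-th triangular number is n(n+1)/2.
Smallest index with value ≥ 6216: n = 111 (giving 6216).
Largest index with value ≤ 51889: n = 321 (giving 51681).
Indices 111 through 321: 211 terms.

211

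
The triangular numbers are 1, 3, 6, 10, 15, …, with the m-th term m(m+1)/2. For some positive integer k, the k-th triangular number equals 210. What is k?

Set n(n+1)/2 = 210, giving n² + n − 420 = 0.
The discriminant is 1 + 8·210 = 1681, and √1681 = 41.
So n = (-1 + 41) / 2 = 40/2 = 20.

20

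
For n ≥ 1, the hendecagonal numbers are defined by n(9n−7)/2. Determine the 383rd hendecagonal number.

658760

The 383rd hendecagonal number is n(9n−7)/2 with n = 383.
383·(9·383 − 7)/2 = 383·3440/2 = 383·1720 = 658760.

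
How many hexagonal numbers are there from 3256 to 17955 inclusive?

The n-th hexagonal number is n(2n−1).
Smallest index with value ≥ 3256: n = 41 (giving 3321).
Largest index with value ≤ 17955: n = 95 (giving 17955).
Indices 41 through 95: 55 terms.

55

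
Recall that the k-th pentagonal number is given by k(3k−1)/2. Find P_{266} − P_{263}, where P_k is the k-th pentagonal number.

266·(3·266 − 1)/2 = 106001 and 263·(3·263 − 1)/2 = 103622.
Difference: 106001 − 103622 = 2379.

2379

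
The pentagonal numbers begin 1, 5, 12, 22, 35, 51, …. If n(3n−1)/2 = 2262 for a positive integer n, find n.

Set n(3n−1)/2 = 2262, giving 3n² − n − 4524 = 0.
The discriminant is 1 + 24·2262 = 54289, and √54289 = 233.
So n = (1 + 233) / 6 = 234/6 = 39.
Check: 39·(3·39 − 1)/2 = 2262. ✓

39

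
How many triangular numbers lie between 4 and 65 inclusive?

8

The n-th triangular number is n(n+1)/2.
Smallest index with value ≥ 4: n = 3 (giving 6).
Largest index with value ≤ 65: n = 10 (giving 55).
Indices 3 through 10: 8 terms.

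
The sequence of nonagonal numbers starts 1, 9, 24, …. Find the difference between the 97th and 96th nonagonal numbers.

Consecutive nonagonal numbers differ by 7n − 6: here 7·97 − 6 = 673.

673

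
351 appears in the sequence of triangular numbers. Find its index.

26

Set n(n+1)/2 = 351, giving n² + n − 702 = 0.
So n = (-1 + 53) / 2 = 52/2 = 26.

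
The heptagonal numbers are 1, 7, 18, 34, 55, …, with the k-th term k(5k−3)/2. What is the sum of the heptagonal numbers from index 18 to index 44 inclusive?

Σ i(5i−3)/2 = (5Σi² − 3Σi) / 2 over i = 18..44.
Σi = 990 − 153 = 837 and Σi² = 29370 − 1785 = 27585.
(5·27585 − 3·837) / 2 = 135414/2 = 67707.

67707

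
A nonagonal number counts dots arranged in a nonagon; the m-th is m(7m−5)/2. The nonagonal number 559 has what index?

Set n(7n−5)/2 = 559, giving 7n² − 5n − 1118 = 0.
The discriminant is 25 + 56·559 = 31329, and √31329 = 177.
So n = (5 + 177) / 14 = 182/14 = 13.

13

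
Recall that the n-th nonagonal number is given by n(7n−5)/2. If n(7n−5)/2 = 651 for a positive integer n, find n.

Set n(7n−5)/2 = 651, giving 7n² − 5n − 1302 = 0.
So n = (5 + 191) / 14 = 196/14 = 14.

14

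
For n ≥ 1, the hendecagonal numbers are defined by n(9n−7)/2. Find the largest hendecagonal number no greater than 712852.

Solve n(9n−7)/2 ≤ 712852 for integer n.
n = 398 gives 711425 ≤ 712852, while n = 399 gives 715008 > 712852; so the answer is 711425.

711425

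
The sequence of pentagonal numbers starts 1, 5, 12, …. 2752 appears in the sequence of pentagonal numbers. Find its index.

43

Set n(3n−1)/2 = 2752, giving 3n² − n − 5504 = 0.
The discriminant is 1 + 24·2752 = 66049, and √66049 = 257.
So n = (1 + 257) / 6 = 258/6 = 43.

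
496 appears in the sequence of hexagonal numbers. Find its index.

16

Set n(2n−1) = 496, giving 2n² − n − 496 = 0.
The discriminant is 1 + 8·496 = 3969, and √3969 = 63.
So n = (1 + 63) / 4 = 64/4 = 16.
Check: 16·(2·16 − 1) = 496. ✓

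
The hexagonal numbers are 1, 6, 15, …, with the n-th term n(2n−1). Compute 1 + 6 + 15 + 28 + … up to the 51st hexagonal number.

89726

Σ i(2i−1) = 2Σi² − Σi over i = 1..51.
Σi = 1326 and Σi² = 45526.
2·45526 − 1·1326 = 89726.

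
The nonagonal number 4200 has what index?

Set n(7n−5)/2 = 4200, giving 7n² − 5n − 8400 = 0.
The discriminant is 25 + 56·4200 = 235225, and √235225 = 485.
So n = (5 + 485) / 14 = 490/14 = 35.

35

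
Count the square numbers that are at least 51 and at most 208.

7

The n-th square number is n².
Smallest index with value ≥ 51: n = 8 (giving 64).
Largest index with value ≤ 208: n = 14 (giving 196).
Indices 8 through 14: 7 terms.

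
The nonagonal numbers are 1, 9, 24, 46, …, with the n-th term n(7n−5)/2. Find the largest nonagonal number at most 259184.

258264

Solve n(7n−5)/2 ≤ 259184 for integer n.
n = 272 gives 258264 ≤ 259184, while n = 273 gives 260169 > 259184; so the answer is 258264.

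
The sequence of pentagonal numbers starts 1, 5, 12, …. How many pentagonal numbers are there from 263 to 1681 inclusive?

The n-th pentagonal number is n(3n−1)/2.
Smallest index with value ≥ 263: n = 14 (giving 287).
Largest index with value ≤ 1681: n = 33 (giving 1617).
Indices 14 through 33: 20 terms.

20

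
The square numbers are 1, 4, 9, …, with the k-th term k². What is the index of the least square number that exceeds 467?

22

Solve n² > 467 for integer n.
The largest n with value ≤ 467 is 21 (since 441 ≤ 467 < 484), so the first above is n = 22, value 484.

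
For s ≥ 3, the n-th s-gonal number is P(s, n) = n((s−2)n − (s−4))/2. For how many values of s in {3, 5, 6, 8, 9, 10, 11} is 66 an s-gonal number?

2

s = 3: P(3, 11) = 66. ✓
s = 5: P(5, 6) = 51 and P(5, 7) = 70; 66 is not s-gonal.
s = 6: P(6, 6) = 66. ✓
s = 8: P(8, 5) = 65 and P(8, 6) = 96; 66 is not s-gonal.
s = 9: P(9, 4) = 46 and P(9, 5) = 75; 66 is not s-gonal.
s = 10: P(10, 4) = 52 and P(10, 5) = 85; 66 is not s-gonal.
s = 11: P(11, 4) = 58 and P(11, 5) = 95; 66 is not s-gonal.
Hits: s ∈ {3, 6} → 2.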